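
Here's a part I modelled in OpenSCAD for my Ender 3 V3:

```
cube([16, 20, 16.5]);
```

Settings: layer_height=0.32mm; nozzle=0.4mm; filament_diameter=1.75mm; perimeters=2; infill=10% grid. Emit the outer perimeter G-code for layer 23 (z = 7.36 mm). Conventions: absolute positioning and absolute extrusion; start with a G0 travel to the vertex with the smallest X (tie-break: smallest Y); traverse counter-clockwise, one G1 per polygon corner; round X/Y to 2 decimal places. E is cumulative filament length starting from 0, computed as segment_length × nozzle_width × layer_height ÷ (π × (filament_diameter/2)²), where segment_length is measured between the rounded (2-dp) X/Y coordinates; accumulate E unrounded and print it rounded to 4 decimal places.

G0 X0.00 Y0.00 Z7.36
G1 X16.00 Y0.00 E0.8515
G1 X16.00 Y20.00 E1.9158
G1 X0.00 Y20.00 E2.7672
G1 X0.00 Y0.00 E3.8316

At z = 7.36 mm: the cube is present — its section is the full 16×20 rectangle. The outline is a single polygon with 4 vertices. Extrusion per mm of travel: 0.4 × 0.32 / (π × 0.875²) = 0.053216. Accumulating E over each segment gives final E = 3.8316.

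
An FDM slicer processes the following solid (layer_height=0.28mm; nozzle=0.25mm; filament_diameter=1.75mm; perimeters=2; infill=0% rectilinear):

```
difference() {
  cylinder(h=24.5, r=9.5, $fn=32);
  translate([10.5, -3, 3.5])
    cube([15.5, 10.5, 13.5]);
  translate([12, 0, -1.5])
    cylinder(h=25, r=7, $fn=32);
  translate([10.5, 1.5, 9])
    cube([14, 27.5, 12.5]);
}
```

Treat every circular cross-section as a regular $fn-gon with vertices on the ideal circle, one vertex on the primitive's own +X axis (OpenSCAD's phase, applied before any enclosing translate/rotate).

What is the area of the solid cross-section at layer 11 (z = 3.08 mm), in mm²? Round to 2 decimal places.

247.92 mm²

At z = 3.08 mm: the r=9.5 cylinder contributes a regular 32-gon of circumradius 9.5 (area = (32/2)·9.500²·sin(360°/32) = 281.71 mm²); the cube at (10.5, -3) does not reach this height (z outside [3.5, 17]); the cylinder at (12, 0): section is a regular 32-gon, circumradius r=7 (area = (32/2)·7.000²·sin(360°/32) = 152.95 mm²); the cube at (10.5, 1.5) is absent (z outside [9, 21.5]); Taking the first minus the rest: starting from the r=9.5 cylinder (281.71 mm²), the r=7 cylinder at (12, 0) partially overlaps it — only the 33.79 mm² overlap (of its 152.95 mm²) is removed, clipping the outline — area = 247.92 mm². Overall, the cross-section is a single solid region. Net area = 247.92 mm².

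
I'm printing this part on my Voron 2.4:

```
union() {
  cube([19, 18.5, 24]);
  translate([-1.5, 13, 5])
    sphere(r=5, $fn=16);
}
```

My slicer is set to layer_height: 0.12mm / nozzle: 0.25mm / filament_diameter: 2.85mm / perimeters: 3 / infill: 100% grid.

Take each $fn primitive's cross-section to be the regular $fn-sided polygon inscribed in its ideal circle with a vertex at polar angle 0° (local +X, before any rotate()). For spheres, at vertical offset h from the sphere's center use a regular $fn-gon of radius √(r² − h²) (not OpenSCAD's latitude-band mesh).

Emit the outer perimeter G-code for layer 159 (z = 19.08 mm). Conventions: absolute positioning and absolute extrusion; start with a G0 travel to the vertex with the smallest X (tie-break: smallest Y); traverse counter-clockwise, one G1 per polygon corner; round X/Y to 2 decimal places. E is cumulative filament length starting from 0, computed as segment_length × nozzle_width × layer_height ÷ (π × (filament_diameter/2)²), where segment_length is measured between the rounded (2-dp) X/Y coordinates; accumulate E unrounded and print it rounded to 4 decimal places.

At z = 19.08 mm: the cube (footprint 19×18.5) is included at this height; the sphere at (-1.5, 13) does not reach this height (|z−center|=14.080 > r=5); Merging all regions: only the 19×18.5 cube is present, so the union is just that shape — 1 connected region. The outline is a single polygon with 4 vertices. Extrusion per mm of travel: 0.25 × 0.12 / (π × 1.425²) = 0.004703. Accumulating E over each segment gives final E = 0.3527.

G0 X0.00 Y0.00 Z19.08
G1 X19.00 Y0.00 E0.0894
G1 X19.00 Y18.50 E0.1763
G1 X0.00 Y18.50 E0.2657
G1 X0.00 Y0.00 E0.3527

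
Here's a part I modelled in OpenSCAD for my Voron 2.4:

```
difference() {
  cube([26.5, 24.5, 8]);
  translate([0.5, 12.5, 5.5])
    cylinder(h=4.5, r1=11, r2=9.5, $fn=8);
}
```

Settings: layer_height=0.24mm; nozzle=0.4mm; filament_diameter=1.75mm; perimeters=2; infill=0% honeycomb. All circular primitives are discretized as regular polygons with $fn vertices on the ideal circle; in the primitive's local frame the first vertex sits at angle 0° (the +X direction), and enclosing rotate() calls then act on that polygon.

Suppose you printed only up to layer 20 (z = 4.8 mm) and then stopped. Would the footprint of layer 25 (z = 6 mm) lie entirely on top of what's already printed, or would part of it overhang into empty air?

Compare the two slices. At z = 4.8: the 26.5×24.5 cube contributes its full rectangle (area 649.25 mm²); the cone at (0.5, 12.5) does not reach this height (z outside [5.5, 10]); Subtracting the remaining from the first: none of the subtracted shapes is present at this height, so the 26.5×24.5 cube is unchanged — area = 649.25 mm². At z = 6: the cube (footprint 26.5×24.5) is included at this height (area 649.25 mm²); the cone at (0.5, 12.5): at t=0.111 of its height the radius interpolates to r₁+(r₂−r₁)t = 10.833, giving a regular 8-gon of that circumradius (area = (8/2)·10.833²·sin(360°/8) = 331.95 mm²); After the difference (first − rest): starting from the 26.5×24.5 cube (649.25 mm²), the cone at (0.5, 12.5) partially overlaps it — only the 176.70 mm² overlap (of its 331.95 mm²) is removed, clipping the outline — area = 472.55 mm². Checking containment: the cross-section at z = 6 is a subset of the cross-section at z = 4.8.

entirely on top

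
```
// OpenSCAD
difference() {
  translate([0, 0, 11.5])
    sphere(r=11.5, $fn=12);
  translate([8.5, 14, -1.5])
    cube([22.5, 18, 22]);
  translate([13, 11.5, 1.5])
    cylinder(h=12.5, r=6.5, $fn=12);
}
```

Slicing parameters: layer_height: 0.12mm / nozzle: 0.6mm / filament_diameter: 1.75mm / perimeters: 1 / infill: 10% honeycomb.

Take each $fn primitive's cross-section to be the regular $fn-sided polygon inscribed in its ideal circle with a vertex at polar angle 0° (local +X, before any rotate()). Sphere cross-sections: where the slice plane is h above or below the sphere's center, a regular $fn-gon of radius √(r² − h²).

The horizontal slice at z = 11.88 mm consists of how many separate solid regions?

1

At z = 11.88 mm: the sphere: section is a regular 12-gon, circumradius = √(r²−h²) = √(11.5²−0.38²) = 11.494; the cube at (8.5, 14) is present — its section is the full 22.5×18 rectangle; the cylinder at (13, 11.5): section is a regular 12-gon, circumradius r=6.5; After the difference (first − rest): starting from the r=11.5 sphere, the 22.5×18 cube at (8.5, 14) misses the remaining region (no effect); the r=6.5 cylinder at (13, 11.5) partially overlaps it — only the 0.20 mm² overlap (of its 126.75 mm²) is removed, clipping the outline — 1 connected region. The result has 1 disconnected region.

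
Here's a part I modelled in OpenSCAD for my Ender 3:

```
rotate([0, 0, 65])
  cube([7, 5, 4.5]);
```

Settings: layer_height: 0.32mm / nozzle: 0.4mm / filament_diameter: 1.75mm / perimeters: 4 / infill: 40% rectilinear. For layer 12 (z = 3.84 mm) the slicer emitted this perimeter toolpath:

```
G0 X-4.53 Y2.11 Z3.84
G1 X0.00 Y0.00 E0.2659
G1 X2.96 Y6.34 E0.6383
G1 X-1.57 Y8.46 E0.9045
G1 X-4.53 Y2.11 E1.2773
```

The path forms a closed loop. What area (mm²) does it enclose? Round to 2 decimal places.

35.00 mm²

Apply the shoelace formula to the sequence of (X, Y) vertices; enclosed area = 35.00 mm².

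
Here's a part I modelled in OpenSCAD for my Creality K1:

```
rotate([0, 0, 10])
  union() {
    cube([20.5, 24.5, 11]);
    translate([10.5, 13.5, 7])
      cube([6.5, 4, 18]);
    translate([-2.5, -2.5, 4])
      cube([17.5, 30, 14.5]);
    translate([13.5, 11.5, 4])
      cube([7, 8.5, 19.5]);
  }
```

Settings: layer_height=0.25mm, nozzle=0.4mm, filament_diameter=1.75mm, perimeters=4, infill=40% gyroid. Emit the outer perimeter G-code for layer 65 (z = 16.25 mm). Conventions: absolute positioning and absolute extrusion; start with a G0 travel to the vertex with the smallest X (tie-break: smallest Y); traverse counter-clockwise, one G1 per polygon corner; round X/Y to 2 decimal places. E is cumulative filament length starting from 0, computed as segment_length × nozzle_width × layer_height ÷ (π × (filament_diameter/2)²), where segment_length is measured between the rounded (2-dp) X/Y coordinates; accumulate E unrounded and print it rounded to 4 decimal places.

G0 X-7.24 Y26.65 Z16.25
G1 X-2.03 Y-2.90 E1.2475
G1 X15.21 Y0.14 E1.9753
G1 X12.78 Y13.93 E2.5575
G1 X18.19 Y14.89 E2.7859
G1 X16.72 Y23.26 E3.1392
G1 X11.30 Y22.30 E3.3681
G1 X10.00 Y29.69 E3.6800
G1 X-7.24 Y26.65 E4.4078

At z = 16.25 mm: the cube is absent (z outside [0, 11]); the cube at (10.5, 13.5) (footprint 6.5×4) is included at this height; the cube at (-2.5, -2.5) (footprint 17.5×30) is included at this height; the cube at (13.5, 11.5) (footprint 7×8.5) is included at this height; Combining (union): the regions partially overlap (shared area 38.75 mm²), so overlapping operands fuse into one piece — 1 connected region; (rotated 10° about Z; rotation is an isometry so areas/perimeters/island counts are preserved). The outline is a single polygon with 8 vertices. Extrusion per mm of travel: 0.4 × 0.25 / (π × 0.875²) = 0.041575. Accumulating E over each segment gives final E = 4.4078.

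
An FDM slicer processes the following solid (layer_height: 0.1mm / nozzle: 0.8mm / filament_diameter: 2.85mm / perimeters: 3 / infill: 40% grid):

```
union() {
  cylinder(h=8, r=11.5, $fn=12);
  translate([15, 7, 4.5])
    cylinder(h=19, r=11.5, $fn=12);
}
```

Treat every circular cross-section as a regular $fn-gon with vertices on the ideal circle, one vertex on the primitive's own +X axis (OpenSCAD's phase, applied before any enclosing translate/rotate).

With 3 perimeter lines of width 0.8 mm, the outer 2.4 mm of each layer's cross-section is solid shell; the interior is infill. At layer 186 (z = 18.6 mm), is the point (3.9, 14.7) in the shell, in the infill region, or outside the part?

At z = 18.6 mm: the cylinder is not intersected at this z (z outside [0, 8]); the cylinder at (15, 7): section is a regular 12-gon, circumradius r=11.5; Merging all regions: only the r=11.5 cylinder at (15, 7) is present, so the union is just that shape — 1 connected region. Overall, the cross-section is a single solid region. The nearest boundary edge runs (9.25, 16.96)→(5.04, 12.75); distance from the point to it = 2.19 mm. The point is not inside any of the regions above, so it lies outside the cross-section (2.19 mm from the nearest boundary).

outside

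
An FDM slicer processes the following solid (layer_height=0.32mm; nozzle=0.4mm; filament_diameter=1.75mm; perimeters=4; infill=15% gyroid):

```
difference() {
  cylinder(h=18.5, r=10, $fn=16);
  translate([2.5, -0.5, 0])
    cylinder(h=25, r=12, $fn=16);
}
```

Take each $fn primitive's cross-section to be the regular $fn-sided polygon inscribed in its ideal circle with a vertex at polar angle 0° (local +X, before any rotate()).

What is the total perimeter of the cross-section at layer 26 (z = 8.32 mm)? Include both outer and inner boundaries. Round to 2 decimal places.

At z = 8.32 mm: the cylinder: section is a regular 16-gon, circumradius r=10 (perimeter = 2·16·10.000·sin(180°/16) = 62.43 mm); the r=12 cylinder at (2.5, -0.5) contributes a regular 16-gon of circumradius 12 (perimeter = 2·16·12.000·sin(180°/16) = 74.91 mm); Subtracting the remaining from the first: starting from the r=10 cylinder, the r=12 cylinder at (2.5, -0.5) partially overlaps it — only the 300.41 mm² overlap (of its 440.85 mm²) is removed, clipping the outline — boundary = 26.98 mm. Overall, the cross-section is a single solid region. Total boundary length (outer) = 26.98 mm.

26.98 mm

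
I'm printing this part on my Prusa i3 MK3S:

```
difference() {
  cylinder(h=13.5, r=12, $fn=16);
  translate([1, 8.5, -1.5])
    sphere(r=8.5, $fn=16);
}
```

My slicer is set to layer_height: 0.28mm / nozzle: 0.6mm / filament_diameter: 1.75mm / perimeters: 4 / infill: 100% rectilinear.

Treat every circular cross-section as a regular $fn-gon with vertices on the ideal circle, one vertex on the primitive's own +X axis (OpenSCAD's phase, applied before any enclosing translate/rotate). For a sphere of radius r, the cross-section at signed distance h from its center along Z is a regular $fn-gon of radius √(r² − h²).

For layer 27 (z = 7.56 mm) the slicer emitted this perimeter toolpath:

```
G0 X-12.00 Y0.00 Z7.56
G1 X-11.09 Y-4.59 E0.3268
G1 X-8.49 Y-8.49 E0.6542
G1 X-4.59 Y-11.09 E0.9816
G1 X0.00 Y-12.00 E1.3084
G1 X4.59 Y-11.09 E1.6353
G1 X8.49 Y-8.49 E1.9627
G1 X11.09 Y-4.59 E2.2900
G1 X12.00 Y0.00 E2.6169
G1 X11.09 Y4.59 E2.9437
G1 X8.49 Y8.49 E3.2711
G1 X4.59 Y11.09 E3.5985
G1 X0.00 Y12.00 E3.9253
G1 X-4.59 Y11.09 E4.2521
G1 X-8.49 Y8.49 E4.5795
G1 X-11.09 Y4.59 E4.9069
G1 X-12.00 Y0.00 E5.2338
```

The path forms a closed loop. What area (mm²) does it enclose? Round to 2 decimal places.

Apply the shoelace formula to the sequence of (X, Y) vertices; enclosed area = 441.06 mm².

441.06 mm²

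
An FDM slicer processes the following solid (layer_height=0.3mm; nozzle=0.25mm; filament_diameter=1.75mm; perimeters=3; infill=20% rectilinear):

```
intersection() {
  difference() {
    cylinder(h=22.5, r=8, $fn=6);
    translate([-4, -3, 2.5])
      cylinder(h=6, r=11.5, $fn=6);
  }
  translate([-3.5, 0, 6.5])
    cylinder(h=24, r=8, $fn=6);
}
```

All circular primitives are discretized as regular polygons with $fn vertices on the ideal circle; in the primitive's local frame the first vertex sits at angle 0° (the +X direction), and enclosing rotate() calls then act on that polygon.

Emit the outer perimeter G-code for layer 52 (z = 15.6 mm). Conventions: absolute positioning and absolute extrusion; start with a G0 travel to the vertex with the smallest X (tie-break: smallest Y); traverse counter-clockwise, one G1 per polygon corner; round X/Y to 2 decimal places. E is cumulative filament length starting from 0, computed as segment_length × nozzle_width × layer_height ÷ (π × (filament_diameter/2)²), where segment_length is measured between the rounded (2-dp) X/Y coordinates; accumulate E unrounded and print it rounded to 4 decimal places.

At z = 15.6 mm: the cylinder: section is a regular 6-gon, circumradius r=8; the cylinder at (-4, -3) is absent (z outside [2.5, 8.5]); Taking the first minus the rest: none of the subtracted shapes is present at this height, so the r=8 cylinder is unchanged — 1 connected region; the cylinder at (-3.5, 0): section is a regular 6-gon, circumradius r=8; Keeping only the common overlap: the r=8 cylinder at (-3.5, 0) partially overlaps that combined region; clipping to the common part keeps 117.78 mm² — 1 connected region. The outline is a single polygon with 6 vertices. Extrusion per mm of travel: 0.25 × 0.3 / (π × 0.875²) = 0.031181. Accumulating E over each segment gives final E = 1.2786.

G0 X-8.00 Y0.00 Z15.60
G1 X-4.00 Y-6.93 E0.2495
G1 X0.50 Y-6.93 E0.3898
G1 X4.50 Y0.00 E0.6393
G1 X0.50 Y6.93 E0.8888
G1 X-4.00 Y6.93 E1.0291
G1 X-8.00 Y0.00 E1.2786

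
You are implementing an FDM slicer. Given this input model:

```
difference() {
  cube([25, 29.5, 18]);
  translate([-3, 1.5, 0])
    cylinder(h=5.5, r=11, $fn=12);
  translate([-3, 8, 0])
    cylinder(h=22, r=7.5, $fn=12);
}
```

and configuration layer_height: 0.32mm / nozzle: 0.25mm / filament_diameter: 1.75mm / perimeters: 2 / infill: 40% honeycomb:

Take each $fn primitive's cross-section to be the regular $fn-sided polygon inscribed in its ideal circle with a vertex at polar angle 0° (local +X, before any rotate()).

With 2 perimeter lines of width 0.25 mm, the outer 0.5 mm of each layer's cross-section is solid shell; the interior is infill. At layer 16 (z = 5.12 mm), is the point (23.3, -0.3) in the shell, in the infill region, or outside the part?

outside

At z = 5.12 mm: the cube (footprint 25×29.5) is included at this height; the r=11 cylinder at (-3, 1.5) contributes a regular 12-gon of circumradius 11; the r=7.5 cylinder at (-3, 8) contributes a regular 12-gon of circumradius 7.5; Subtracting the remaining from the first: starting from the 25×29.5 cube, the r=11 cylinder at (-3, 1.5) partially overlaps it — only the 70.65 mm² overlap (of its 363.00 mm²) is removed, clipping the outline; the r=7.5 cylinder at (-3, 8) partially overlaps it — only the 8.63 mm² overlap (of its 168.75 mm²) is removed, clipping the outline — 1 connected region. Overall, the cross-section is a single solid region. The nearest boundary edge runs (25.00, 0.00)→(7.60, 0.00); distance from the point to it = 0.30 mm. The point is not inside any of the regions above, so it lies outside the cross-section (0.30 mm from the nearest boundary).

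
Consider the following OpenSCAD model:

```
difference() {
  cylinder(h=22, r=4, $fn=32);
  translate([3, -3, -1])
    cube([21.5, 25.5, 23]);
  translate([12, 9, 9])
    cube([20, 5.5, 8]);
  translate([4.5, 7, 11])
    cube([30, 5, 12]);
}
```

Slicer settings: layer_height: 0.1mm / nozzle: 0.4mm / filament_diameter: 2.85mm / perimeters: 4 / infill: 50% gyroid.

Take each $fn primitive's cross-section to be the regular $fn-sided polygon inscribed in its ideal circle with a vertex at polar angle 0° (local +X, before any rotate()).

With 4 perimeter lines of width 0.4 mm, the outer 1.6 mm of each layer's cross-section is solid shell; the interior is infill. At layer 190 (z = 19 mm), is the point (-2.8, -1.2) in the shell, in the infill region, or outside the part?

shell

At z = 19 mm: the r=4 cylinder gives a regular 32-gon of circumradius 4 (constant along its height); the cube at (3, -3) is present — its section is the full 21.5×25.5 rectangle; the cube at (12, 9) is absent (z outside [9, 17]); the cube at (4.5, 7) (footprint 30×5) is included at this height; Taking the first minus the rest: starting from the r=4 cylinder, the 21.5×25.5 cube at (3, -3) partially overlaps it — only the 3.55 mm² overlap (of its 548.25 mm²) is removed, clipping the outline; the 30×5 cube at (4.5, 7) misses the remaining region (no effect) — 1 connected region. Overall, the cross-section is a single solid region. The nearest boundary edge runs (-3.33, -2.22)→(-3.70, -1.53); distance from the point to it = 0.95 mm. The point is inside the cross-section, 0.95 mm from the nearest boundary — within the 1.6 mm shell band (4 × 0.4).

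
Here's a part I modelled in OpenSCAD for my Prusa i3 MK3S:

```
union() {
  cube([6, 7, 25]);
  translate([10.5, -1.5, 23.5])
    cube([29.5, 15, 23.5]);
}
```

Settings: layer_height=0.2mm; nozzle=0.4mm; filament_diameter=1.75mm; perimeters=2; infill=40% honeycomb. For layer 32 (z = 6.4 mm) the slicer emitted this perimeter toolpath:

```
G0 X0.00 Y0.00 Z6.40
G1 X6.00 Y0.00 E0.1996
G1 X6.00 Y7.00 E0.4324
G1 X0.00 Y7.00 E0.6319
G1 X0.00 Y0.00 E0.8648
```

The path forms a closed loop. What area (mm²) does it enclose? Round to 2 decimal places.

Apply the shoelace formula to the sequence of (X, Y) vertices; enclosed area = 42.00 mm².

42.00 mm²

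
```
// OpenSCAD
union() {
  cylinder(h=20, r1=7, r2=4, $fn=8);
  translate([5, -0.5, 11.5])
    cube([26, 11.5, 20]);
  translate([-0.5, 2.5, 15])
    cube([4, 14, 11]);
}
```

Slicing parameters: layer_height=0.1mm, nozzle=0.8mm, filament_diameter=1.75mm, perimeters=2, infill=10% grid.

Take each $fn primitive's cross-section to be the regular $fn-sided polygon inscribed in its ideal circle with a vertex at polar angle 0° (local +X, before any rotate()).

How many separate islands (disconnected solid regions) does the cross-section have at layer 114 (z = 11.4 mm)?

1

At z = 11.4 mm: the cone contributes a regular 8-gon of circumradius 5.290 (interpolated between r1=7 and r2=4 at t=0.570); the cube at (5, -0.5) does not reach this height (z outside [11.5, 31.5]); the cube at (-0.5, 2.5) is not intersected at this z (z outside [15, 26]); Taking the union: only the cone is present, so the union is just that shape — 1 connected region. Overall, the cross-section is a single solid region. Island count = 1.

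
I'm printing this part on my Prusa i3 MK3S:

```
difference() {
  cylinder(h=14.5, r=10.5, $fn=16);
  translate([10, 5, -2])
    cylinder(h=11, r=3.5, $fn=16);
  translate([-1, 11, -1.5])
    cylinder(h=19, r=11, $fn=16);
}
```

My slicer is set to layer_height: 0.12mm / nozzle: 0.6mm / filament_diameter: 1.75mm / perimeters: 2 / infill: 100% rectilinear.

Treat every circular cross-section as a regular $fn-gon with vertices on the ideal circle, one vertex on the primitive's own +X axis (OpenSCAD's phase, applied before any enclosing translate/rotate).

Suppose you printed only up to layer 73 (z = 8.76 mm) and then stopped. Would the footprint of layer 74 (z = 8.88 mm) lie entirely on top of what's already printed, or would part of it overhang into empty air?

Compare the two slices. At z = 8.76: the r=10.5 cylinder gives a regular 16-gon of circumradius 10.5 (constant along its height) (area = (16/2)·10.500²·sin(360°/16) = 337.53 mm²); the r=3.5 cylinder at (10, 5) gives a regular 16-gon of circumradius 3.5 (constant along its height) (area = (16/2)·3.500²·sin(360°/16) = 37.50 mm²); the r=11 cylinder at (-1, 11) gives a regular 16-gon of circumradius 11 (constant along its height) (area = (16/2)·11.000²·sin(360°/16) = 370.44 mm²); After the difference (first − rest): starting from the r=10.5 cylinder (337.53 mm²), the r=3.5 cylinder at (10, 5) partially overlaps it — only the 11.98 mm² overlap (of its 37.50 mm²) is removed, clipping the outline; the r=11 cylinder at (-1, 11) partially overlaps it — only the 126.19 mm² overlap (of its 370.44 mm²) is removed, clipping the outline — area = 199.36 mm². At z = 8.88: the cylinder: section is a regular 16-gon, circumradius r=10.5 (area = (16/2)·10.500²·sin(360°/16) = 337.53 mm²); the r=3.5 cylinder at (10, 5) contributes a regular 16-gon of circumradius 3.5 (area = (16/2)·3.500²·sin(360°/16) = 37.50 mm²); the cylinder at (-1, 11): section is a regular 16-gon, circumradius r=11 (area = (16/2)·11.000²·sin(360°/16) = 370.44 mm²); Taking the first minus the rest: starting from the r=10.5 cylinder (337.53 mm²), the r=3.5 cylinder at (10, 5) partially overlaps it — only the 11.98 mm² overlap (of its 37.50 mm²) is removed, clipping the outline; the r=11 cylinder at (-1, 11) partially overlaps it — only the 126.19 mm² overlap (of its 370.44 mm²) is removed, clipping the outline — area = 199.36 mm². Checking containment: the cross-section at z = 8.88 is a subset of the cross-section at z = 8.76.

entirely on top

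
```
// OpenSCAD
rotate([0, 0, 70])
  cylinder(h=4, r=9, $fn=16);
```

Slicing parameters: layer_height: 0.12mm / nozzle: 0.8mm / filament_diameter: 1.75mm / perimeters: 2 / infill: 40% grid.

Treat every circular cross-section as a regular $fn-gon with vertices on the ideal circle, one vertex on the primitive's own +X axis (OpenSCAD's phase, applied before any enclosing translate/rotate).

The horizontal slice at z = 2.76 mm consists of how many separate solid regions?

1

At z = 2.76 mm: the cylinder: section is a regular 16-gon, circumradius r=9; (whole slice rotated 70° about Z — lengths, areas and connectivity unchanged). The result has 1 disconnected region.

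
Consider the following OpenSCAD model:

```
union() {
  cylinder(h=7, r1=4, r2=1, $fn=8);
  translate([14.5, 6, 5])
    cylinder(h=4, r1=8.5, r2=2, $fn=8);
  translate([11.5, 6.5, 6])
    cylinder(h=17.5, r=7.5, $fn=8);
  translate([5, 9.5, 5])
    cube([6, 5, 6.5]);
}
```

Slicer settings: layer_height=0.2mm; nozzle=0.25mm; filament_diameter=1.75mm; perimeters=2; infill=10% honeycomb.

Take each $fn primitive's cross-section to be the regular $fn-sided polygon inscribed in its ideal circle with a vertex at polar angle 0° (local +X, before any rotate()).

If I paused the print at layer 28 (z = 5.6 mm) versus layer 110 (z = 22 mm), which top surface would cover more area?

Layer 28 (z = 5.6): the cone contributes a regular 8-gon of circumradius 1.600 (interpolated between r1=4 and r2=1 at t=0.800) (area = (8/2)·1.600²·sin(360°/8) = 7.24 mm²); the cone at (14.5, 6) contributes a regular 8-gon of circumradius 7.525 (interpolated between r1=8.5 and r2=2 at t=0.150) (area = (8/2)·7.525²·sin(360°/8) = 160.16 mm²); the cylinder at (11.5, 6.5) is absent (z outside [6, 23.5]); the cube at (5, 9.5) is present — its section is the full 6×5 rectangle (area 30.00 mm²); Merging all regions: the regions partially overlap — summed areas 197.40 mm² minus the doubly-counted overlap 4.69 mm² gives 192.71 mm² — area = 192.71 mm². So its area = 192.71 mm². Layer 110 (z = 22): the cone is not intersected at this z (z outside [0, 7]); the cone at (14.5, 6) does not reach this height (z outside [5, 9]); the cylinder at (11.5, 6.5): section is a regular 8-gon, circumradius r=7.5 (area = (8/2)·7.500²·sin(360°/8) = 159.10 mm²); the cube at (5, 9.5) is not intersected at this z (z outside [5, 11.5]); Taking the union: only the r=7.5 cylinder at (11.5, 6.5) is present, so the union is just that shape — area = 159.10 mm². So its area = 159.10 mm². Layer 28 is larger (192.71 vs 159.10 mm²).

layer 28 (z = 5.6 mm)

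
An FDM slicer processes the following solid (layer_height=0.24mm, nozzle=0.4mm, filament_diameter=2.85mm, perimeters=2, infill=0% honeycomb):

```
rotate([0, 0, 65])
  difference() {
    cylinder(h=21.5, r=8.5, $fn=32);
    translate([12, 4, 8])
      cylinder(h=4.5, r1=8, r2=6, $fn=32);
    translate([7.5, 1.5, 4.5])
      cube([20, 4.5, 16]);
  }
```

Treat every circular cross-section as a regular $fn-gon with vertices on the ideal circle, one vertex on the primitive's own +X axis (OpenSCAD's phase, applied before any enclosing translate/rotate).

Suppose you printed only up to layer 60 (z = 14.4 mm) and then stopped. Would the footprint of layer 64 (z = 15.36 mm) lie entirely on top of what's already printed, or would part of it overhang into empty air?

entirely on top

Compare the two slices. At z = 14.4: the r=8.5 cylinder gives a regular 32-gon of circumradius 8.5 (constant along its height) (area = (32/2)·8.500²·sin(360°/32) = 225.52 mm²); the cone at (12, 4) is absent (z outside [8, 12.5]); the cube at (7.5, 1.5) (footprint 20×4.5) is included at this height (area 90.00 mm²); Subtracting the remaining from the first: starting from the r=8.5 cylinder (225.52 mm²), the 20×4.5 cube at (7.5, 1.5) partially overlaps it — only the 1.20 mm² overlap (of its 90.00 mm²) is removed, clipping the outline — area = 224.33 mm²; (rotated 65° about Z; rotation is an isometry so areas/perimeters/island counts are preserved). At z = 15.36: the cylinder: section is a regular 32-gon, circumradius r=8.5 (area = (32/2)·8.500²·sin(360°/32) = 225.52 mm²); the cone at (12, 4) is not intersected at this z (z outside [8, 12.5]); the cube at (7.5, 1.5) is present — its section is the full 20×4.5 rectangle (area 90.00 mm²); Subtracting the remaining from the first: starting from the r=8.5 cylinder (225.52 mm²), the 20×4.5 cube at (7.5, 1.5) partially overlaps it — only the 1.20 mm² overlap (of its 90.00 mm²) is removed, clipping the outline — area = 224.33 mm²; (whole slice rotated 65° about Z — lengths, areas and connectivity unchanged). Checking containment: the cross-section at z = 15.36 is a subset of the cross-section at z = 14.4.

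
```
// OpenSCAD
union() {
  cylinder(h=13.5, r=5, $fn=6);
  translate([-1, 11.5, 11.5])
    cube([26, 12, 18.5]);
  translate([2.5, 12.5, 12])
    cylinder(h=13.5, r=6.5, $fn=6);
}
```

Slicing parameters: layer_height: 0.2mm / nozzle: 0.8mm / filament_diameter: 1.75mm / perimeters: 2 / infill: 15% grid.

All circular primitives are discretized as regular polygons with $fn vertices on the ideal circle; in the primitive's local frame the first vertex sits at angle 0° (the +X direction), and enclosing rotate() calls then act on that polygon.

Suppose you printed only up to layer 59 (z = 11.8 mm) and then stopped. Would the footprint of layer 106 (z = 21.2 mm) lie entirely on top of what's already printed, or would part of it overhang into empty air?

Compare the two slices. At z = 11.8: the r=5 cylinder gives a regular 6-gon of circumradius 5 (constant along its height) (area = (6/2)·5.000²·sin(360°/6) = 64.95 mm²); the cube at (-1, 11.5) (footprint 26×12) is included at this height (area 312.00 mm²); the cylinder at (2.5, 12.5) does not reach this height (z outside [12, 25.5]); Merging all regions: the 2 present regions are separate (no shared area or edge), so areas and boundary lengths simply add and each stays a separate island — area = 376.95 mm². At z = 21.2: the cylinder is not intersected at this z (z outside [0, 13.5]); the cube at (-1, 11.5) (footprint 26×12) is included at this height (area 312.00 mm²); the r=6.5 cylinder at (2.5, 12.5) gives a regular 6-gon of circumradius 6.5 (constant along its height) (area = (6/2)·6.500²·sin(360°/6) = 109.77 mm²); Taking the union: the regions partially overlap — summed areas 421.77 mm² minus the doubly-counted overlap 56.80 mm² gives 364.97 mm² — area = 364.97 mm². Checking containment: at z = 21.2 the cross-section extends beyond the z = 11.8 cross-section by about 52.97 mm².

part overhangs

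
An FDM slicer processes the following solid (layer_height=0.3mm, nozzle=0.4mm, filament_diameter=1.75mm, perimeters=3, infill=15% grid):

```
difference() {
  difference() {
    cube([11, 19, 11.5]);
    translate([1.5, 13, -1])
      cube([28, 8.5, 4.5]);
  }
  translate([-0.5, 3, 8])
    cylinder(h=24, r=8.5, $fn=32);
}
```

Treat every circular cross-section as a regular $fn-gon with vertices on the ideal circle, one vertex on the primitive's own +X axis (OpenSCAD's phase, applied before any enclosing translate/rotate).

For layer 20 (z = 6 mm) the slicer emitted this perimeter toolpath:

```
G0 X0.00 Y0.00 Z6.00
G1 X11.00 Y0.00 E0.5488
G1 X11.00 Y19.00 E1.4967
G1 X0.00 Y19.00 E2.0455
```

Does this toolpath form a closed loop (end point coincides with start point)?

Start point (G0): (0.00, 0.00). End point (last G1): the path does not return to the start — open.

no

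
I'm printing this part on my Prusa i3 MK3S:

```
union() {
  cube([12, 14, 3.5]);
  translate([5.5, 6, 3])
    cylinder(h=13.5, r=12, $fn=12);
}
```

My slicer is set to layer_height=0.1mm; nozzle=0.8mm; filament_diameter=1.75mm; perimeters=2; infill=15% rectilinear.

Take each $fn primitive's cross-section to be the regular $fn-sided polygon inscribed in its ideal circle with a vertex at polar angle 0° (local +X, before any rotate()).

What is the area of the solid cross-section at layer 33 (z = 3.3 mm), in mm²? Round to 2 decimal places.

432.00 mm²

At z = 3.3 mm: the cube is present — its section is the full 12×14 rectangle (area 168.00 mm²); the r=12 cylinder at (5.5, 6) gives a regular 12-gon of circumradius 12 (constant along its height) (area = (12/2)·12.000²·sin(360°/12) = 432.00 mm²); Merging all regions: the 12×14 cube lies entirely inside the r=12 cylinder at (5.5, 6), so the union is just the r=12 cylinder at (5.5, 6) — area = 432.00 mm². Overall, the cross-section is a single solid region. Net area = 432.00 mm².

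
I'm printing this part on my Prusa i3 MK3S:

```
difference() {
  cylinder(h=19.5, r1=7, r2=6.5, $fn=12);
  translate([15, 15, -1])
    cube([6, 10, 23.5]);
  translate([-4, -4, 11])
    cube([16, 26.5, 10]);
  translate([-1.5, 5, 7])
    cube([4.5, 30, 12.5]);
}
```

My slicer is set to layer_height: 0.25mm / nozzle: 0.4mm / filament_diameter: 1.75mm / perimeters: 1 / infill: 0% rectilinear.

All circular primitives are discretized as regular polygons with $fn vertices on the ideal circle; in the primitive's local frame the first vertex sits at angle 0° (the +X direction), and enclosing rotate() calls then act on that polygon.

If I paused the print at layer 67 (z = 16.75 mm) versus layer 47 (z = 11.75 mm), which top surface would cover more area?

layer 47 (z = 11.75 mm)

Layer 67 (z = 16.75): the cone: at t=0.859 of its height the radius interpolates to r₁+(r₂−r₁)t = 6.571, giving a regular 12-gon of that circumradius (area = (12/2)·6.571²·sin(360°/12) = 129.51 mm²); the cube at (15, 15) is present — its section is the full 6×10 rectangle (area 60.00 mm²); the 16×26.5 cube at (-4, -4) contributes its full rectangle (area 424.00 mm²); the 4.5×30 cube at (-1.5, 5) contributes its full rectangle (area 135.00 mm²); Subtracting the remaining from the first: starting from the cone (129.51 mm²), the 6×10 cube at (15, 15) misses the remaining region (no effect); the 16×26.5 cube at (-4, -4) partially overlaps it — only the 96.28 mm² overlap (of its 424.00 mm²) is removed, clipping the outline; the 4.5×30 cube at (-1.5, 5) misses the remaining region (no effect) — area = 33.23 mm². So its area = 33.23 mm². Layer 47 (z = 11.75): the cone contributes a regular 12-gon of circumradius 6.699 (interpolated between r1=7 and r2=6.5 at t=0.603) (area = (12/2)·6.699²·sin(360°/12) = 134.62 mm²); the cube at (15, 15) is present — its section is the full 6×10 rectangle (area 60.00 mm²); the 16×26.5 cube at (-4, -4) contributes its full rectangle (area 424.00 mm²); the cube at (-1.5, 5) (footprint 4.5×30) is included at this height (area 135.00 mm²); Taking the first minus the rest: starting from the cone (134.62 mm²), the 6×10 cube at (15, 15) misses the remaining region (no effect); the 16×26.5 cube at (-4, -4) partially overlaps it — only the 98.65 mm² overlap (of its 424.00 mm²) is removed, clipping the outline; the 4.5×30 cube at (-1.5, 5) misses the remaining region (no effect) — area = 35.97 mm². So its area = 35.97 mm². Layer 47 is larger (35.97 vs 33.23 mm²).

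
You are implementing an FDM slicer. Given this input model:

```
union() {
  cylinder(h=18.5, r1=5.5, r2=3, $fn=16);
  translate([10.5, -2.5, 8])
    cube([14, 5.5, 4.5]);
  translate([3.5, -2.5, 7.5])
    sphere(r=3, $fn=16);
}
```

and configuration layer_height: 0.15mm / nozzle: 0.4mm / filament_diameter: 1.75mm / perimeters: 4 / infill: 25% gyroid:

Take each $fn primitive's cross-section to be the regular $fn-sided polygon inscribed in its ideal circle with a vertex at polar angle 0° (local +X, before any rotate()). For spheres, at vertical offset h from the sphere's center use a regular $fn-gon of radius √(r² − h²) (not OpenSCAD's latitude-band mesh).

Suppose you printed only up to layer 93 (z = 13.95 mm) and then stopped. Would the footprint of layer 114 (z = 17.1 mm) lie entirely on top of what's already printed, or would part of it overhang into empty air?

entirely on top

Compare the two slices. At z = 13.95: the cone: at t=0.754 of its height the radius interpolates to r₁+(r₂−r₁)t = 3.615, giving a regular 16-gon of that circumradius (area = (16/2)·3.615²·sin(360°/16) = 40.00 mm²); the cube at (10.5, -2.5) does not reach this height (z outside [8, 12.5]); the sphere at (3.5, -2.5) is not intersected at this z (|z−center|=6.450 > r=3); Taking the union: only the cone is present, so the union is just that shape — area = 40.00 mm². At z = 17.1: the cone: at t=0.924 of its height the radius interpolates to r₁+(r₂−r₁)t = 3.189, giving a regular 16-gon of that circumradius (area = (16/2)·3.189²·sin(360°/16) = 31.14 mm²); the cube at (10.5, -2.5) is not intersected at this z (z outside [8, 12.5]); the sphere at (3.5, -2.5) does not reach this height (|z−center|=9.600 > r=3); Combining (union): only the cone is present, so the union is just that shape — area = 31.14 mm². Checking containment: the cross-section at z = 17.1 is a subset of the cross-section at z = 13.95.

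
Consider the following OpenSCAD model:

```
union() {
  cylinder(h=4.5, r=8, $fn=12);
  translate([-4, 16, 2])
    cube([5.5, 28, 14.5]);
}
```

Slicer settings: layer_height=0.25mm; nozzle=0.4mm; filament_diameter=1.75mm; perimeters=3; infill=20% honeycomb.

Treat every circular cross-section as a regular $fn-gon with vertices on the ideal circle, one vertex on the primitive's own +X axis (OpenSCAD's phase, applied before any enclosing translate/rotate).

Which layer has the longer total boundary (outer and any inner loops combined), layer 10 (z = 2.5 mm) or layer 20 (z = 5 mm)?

layer 10 (z = 2.5 mm)

Layer 10 (z = 2.5): the cylinder: section is a regular 12-gon, circumradius r=8 (perimeter = 2·12·8.000·sin(180°/12) = 49.69 mm); the cube at (-4, 16) (footprint 5.5×28) is included at this height (perimeter 67.00 mm); Taking the union: the 2 present regions are separate (no shared area or edge), so areas and boundary lengths simply add and each stays a separate island — boundary = 116.69 mm. So its perimeter = 116.69 mm. Layer 20 (z = 5): the cylinder is not intersected at this z (z outside [0, 4.5]); the cube at (-4, 16) (footprint 5.5×28) is included at this height (perimeter 67.00 mm); Combining (union): only the 5.5×28 cube at (-4, 16) is present, so the union is just that shape — boundary = 67.00 mm. So its perimeter = 67.00 mm. Layer 10 is larger (116.69 vs 67.00 mm).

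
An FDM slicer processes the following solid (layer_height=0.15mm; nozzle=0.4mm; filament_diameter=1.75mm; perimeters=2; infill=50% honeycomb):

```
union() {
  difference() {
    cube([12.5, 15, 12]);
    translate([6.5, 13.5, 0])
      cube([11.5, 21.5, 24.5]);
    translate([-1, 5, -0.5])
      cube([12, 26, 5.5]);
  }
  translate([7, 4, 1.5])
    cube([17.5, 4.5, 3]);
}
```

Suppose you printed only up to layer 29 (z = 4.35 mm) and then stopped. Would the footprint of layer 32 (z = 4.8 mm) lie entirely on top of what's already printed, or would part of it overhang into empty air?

entirely on top

Compare the two slices. At z = 4.35: the 12.5×15 cube contributes its full rectangle (area 187.50 mm²); the cube at (6.5, 13.5) is present — its section is the full 11.5×21.5 rectangle (area 247.25 mm²); the cube at (-1, 5) (footprint 12×26) is included at this height (area 312.00 mm²); Subtracting the remaining from the first: starting from the 12.5×15 cube (187.50 mm²), the 11.5×21.5 cube at (6.5, 13.5) partially overlaps it — only the 9.00 mm² overlap (of its 247.25 mm²) is removed, clipping the outline; the 12×26 cube at (-1, 5) partially overlaps it — only the 103.25 mm² overlap (of its 312.00 mm²) is removed, clipping the outline — area = 75.25 mm²; the cube at (7, 4) is present — its section is the full 17.5×4.5 rectangle (area 78.75 mm²); Merging all regions: the regions partially overlap — summed areas 154.00 mm² minus the doubly-counted overlap 10.75 mm² gives 143.25 mm² — area = 143.25 mm². At z = 4.8: the cube (footprint 12.5×15) is included at this height (area 187.50 mm²); the 11.5×21.5 cube at (6.5, 13.5) contributes its full rectangle (area 247.25 mm²); the 12×26 cube at (-1, 5) contributes its full rectangle (area 312.00 mm²); Taking the first minus the rest: starting from the 12.5×15 cube (187.50 mm²), the 11.5×21.5 cube at (6.5, 13.5) partially overlaps it — only the 9.00 mm² overlap (of its 247.25 mm²) is removed, clipping the outline; the 12×26 cube at (-1, 5) partially overlaps it — only the 103.25 mm² overlap (of its 312.00 mm²) is removed, clipping the outline — area = 75.25 mm²; the cube at (7, 4) is absent (z outside [1.5, 4.5]); Merging all regions: only the result so far is present, so the union is just that shape — area = 75.25 mm². Checking containment: the cross-section at z = 4.8 is a subset of the cross-section at z = 4.35.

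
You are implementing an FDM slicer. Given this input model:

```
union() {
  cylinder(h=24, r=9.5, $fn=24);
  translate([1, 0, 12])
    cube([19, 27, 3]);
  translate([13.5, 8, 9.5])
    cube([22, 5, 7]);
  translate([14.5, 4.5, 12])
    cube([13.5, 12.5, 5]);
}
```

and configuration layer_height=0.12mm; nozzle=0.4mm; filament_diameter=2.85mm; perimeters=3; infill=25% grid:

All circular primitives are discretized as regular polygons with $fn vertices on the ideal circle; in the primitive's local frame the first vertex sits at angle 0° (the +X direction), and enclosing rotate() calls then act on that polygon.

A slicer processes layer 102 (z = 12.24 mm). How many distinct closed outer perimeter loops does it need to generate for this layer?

At z = 12.24 mm: the r=9.5 cylinder gives a regular 24-gon of circumradius 9.5 (constant along its height); the cube at (1, 0) (footprint 19×27) is included at this height; the cube at (13.5, 8) (footprint 22×5) is included at this height; the cube at (14.5, 4.5) is present — its section is the full 13.5×12.5 rectangle; Taking the union: the regions partially overlap (shared area 201.89 mm²), so overlapping operands fuse into one piece — 1 connected region. The result has 1 disconnected region.

1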